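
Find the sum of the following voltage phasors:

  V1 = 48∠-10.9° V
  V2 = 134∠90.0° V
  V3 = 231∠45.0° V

Step 1 — Convert each phasor to rectangular form:
  V1 = 48·(cos(-10.9°) + j·sin(-10.9°)) = 47.13 - j9.077 V
  V2 = 134·(cos(90.0°) + j·sin(90.0°)) = 0 + j134 V
  V3 = 231·(cos(45.0°) + j·sin(45.0°)) = 163.3 + j163.3 V
Step 2 — Sum components: V_total = 210.5 + j288.3 V.
Step 3 — Convert to polar: |V_total| = 356.9 V, ∠V_total = 53.9°.

V_total = 356.9∠53.9° V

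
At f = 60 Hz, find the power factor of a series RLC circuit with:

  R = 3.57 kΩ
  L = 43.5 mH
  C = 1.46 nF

Step 1 — Angular frequency: ω = 2π·f = 2π·60 = 377 rad/s.
Step 2 — Component impedances:
  R: Z = R = 3570 Ω
  L: Z = jωL = j·377·0.0435 = 0 + j16.4 Ω
  C: Z = 1/(jωC) = -j/(ω·C) = 0 - j1.817e+06 Ω
Step 3 — Series combination: Z_total = R + L + C = 3570 - j1.817e+06 Ω = 1.817e+06∠-89.9° Ω.
Step 4 — Power factor: PF = cos(φ) = Re(Z)/|Z| = 3570/1.817e+06 = 0.001965.
Step 5 — Type: Im(Z) = -1.817e+06 ⇒ leading (phase φ = -89.9°).

PF = 0.001965 (leading, φ = -89.9°)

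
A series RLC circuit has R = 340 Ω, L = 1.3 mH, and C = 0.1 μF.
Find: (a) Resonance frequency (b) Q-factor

Step 1 — Resonance condition Im(Z)=0 gives ω₀ = 1/√(LC).
Step 2 — ω₀ = 1/√(0.0013·1e-07) = 8.771e+04 rad/s.
Step 3 — f₀ = ω₀/(2π) = 1.396e+04 Hz.
Step 4 — Series Q: Q = ω₀L/R = 8.771e+04·0.0013/340 = 0.3353.

(a) f₀ = 1.396e+04 Hz  (b) Q = 0.3353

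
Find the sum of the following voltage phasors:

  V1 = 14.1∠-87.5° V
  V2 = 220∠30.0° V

Step 1 — Convert each phasor to rectangular form:
  V1 = 14.1·(cos(-87.5°) + j·sin(-87.5°)) = 0.615 - j14.09 V
  V2 = 220·(cos(30.0°) + j·sin(30.0°)) = 190.5 + j110 V
Step 2 — Sum components: V_total = 191.1 + j95.91 V.
Step 3 — Convert to polar: |V_total| = 213.9 V, ∠V_total = 26.6°.

V_total = 213.9∠26.6° V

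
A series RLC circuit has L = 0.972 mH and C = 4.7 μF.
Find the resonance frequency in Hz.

Step 1 — Resonance condition Im(Z)=0 gives ω₀ = 1/√(LC).
Step 2 — ω₀ = 1/√(0.000972·4.7e-06) = 1.48e+04 rad/s.
Step 3 — f₀ = ω₀/(2π) = 2355 Hz.

f₀ = 2355 Hz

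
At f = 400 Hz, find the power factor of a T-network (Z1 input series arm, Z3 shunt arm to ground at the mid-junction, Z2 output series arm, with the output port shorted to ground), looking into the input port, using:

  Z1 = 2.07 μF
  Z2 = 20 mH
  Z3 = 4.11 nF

Step 1 — Angular frequency: ω = 2π·f = 2π·400 = 2513 rad/s.
Step 2 — Component impedances:
  Z1: Z = 1/(jωC) = -j/(ω·C) = 0 - j192.2 Ω
  Z2: Z = jωL = j·2513·0.02 = 0 + j50.27 Ω
  Z3: Z = 1/(jωC) = -j/(ω·C) = 0 - j9.681e+04 Ω
Step 3 — With the output port shorted to ground, the output series arm Z2 runs from the junction to ground; the shunt arm Z3 also runs from the junction to ground. They appear in parallel: Z3 || Z2 = 0 + j50.29 Ω.
Step 4 — Series with input arm Z1: Z_in = Z1 + (Z3 || Z2) = 0 - j141.9 Ω = 141.9∠-90.0° Ω.
Step 5 — Power factor: PF = cos(φ) = Re(Z)/|Z| = 0/141.9 = 0.
Step 6 — Type: Im(Z) = -141.9 ⇒ leading (phase φ = -90.0°).

PF = 0 (leading, φ = -90.0°)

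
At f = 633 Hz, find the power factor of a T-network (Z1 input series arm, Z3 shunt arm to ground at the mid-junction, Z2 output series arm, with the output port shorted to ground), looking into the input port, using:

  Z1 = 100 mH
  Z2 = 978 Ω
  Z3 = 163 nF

Step 1 — Angular frequency: ω = 2π·f = 2π·633 = 3977 rad/s.
Step 2 — Component impedances:
  Z1: Z = jωL = j·3977·0.1 = 0 + j397.7 Ω
  Z2: Z = R = 978 Ω
  Z3: Z = 1/(jωC) = -j/(ω·C) = 0 - j1543 Ω
Step 3 — With the output port shorted to ground, the output series arm Z2 runs from the junction to ground; the shunt arm Z3 also runs from the junction to ground. They appear in parallel: Z3 || Z2 = 697.6 - j442.3 Ω.
Step 4 — Series with input arm Z1: Z_in = Z1 + (Z3 || Z2) = 697.6 - j44.56 Ω = 699∠-3.7° Ω.
Step 5 — Power factor: PF = cos(φ) = Re(Z)/|Z| = 697.6/699 = 0.998.
Step 6 — Type: Im(Z) = -44.56 ⇒ leading (phase φ = -3.7°).

PF = 0.998 (leading, φ = -3.7°)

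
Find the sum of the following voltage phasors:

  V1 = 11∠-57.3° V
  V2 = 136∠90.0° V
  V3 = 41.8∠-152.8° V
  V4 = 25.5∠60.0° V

Step 1 — Convert each phasor to rectangular form:
  V1 = 11·(cos(-57.3°) + j·sin(-57.3°)) = 5.943 - j9.257 V
  V2 = 136·(cos(90.0°) + j·sin(90.0°)) = 0 + j136 V
  V3 = 41.8·(cos(-152.8°) + j·sin(-152.8°)) = -37.18 - j19.11 V
  V4 = 25.5·(cos(60.0°) + j·sin(60.0°)) = 12.75 + j22.08 V
Step 2 — Sum components: V_total = -18.48 + j129.7 V.
Step 3 — Convert to polar: |V_total| = 131 V, ∠V_total = 98.1°.

V_total = 131∠98.1° V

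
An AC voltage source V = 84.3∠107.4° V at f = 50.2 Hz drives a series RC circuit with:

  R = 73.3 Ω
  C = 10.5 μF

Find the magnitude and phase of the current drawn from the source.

Step 1 — Angular frequency: ω = 2π·f = 2π·50.2 = 315.4 rad/s.
Step 2 — Component impedances:
  R: Z = R = 73.3 Ω
  C: Z = 1/(jωC) = -j/(ω·C) = 0 - j301.9 Ω
Step 3 — Series combination: Z_total = R + C = 73.3 - j301.9 Ω = 310.7∠-76.4° Ω.
Step 4 — Source phasor: V = 84.3∠107.4° V = -25.21 + j80.44 V.
Step 5 — Ohm's law: I = V / Z_total = (-25.21 + j80.44) / (73.3 - j301.9) = -0.2707 - j0.01777 A.
Step 6 — Convert to polar: |I| = 0.2713 A, ∠I = -176.2°.

I = 0.2713∠-176.2° A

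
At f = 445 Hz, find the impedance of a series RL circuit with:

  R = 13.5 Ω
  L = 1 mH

Step 1 — Angular frequency: ω = 2π·f = 2π·445 = 2796 rad/s.
Step 2 — Component impedances:
  R: Z = R = 13.5 Ω
  L: Z = jωL = j·2796·0.001 = 0 + j2.796 Ω
Step 3 — Series combination: Z_total = R + L = 13.5 + j2.796 Ω = 13.79∠11.7° Ω.

Z = 13.5 + j2.796 Ω = 13.79∠11.7° Ω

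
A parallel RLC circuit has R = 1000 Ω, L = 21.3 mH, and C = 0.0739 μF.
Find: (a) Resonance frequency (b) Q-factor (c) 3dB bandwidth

Step 1 — Resonance: ω₀ = 1/√(LC) = 1/√(0.0213·7.39e-08) = 2.521e+04 rad/s.
Step 2 — f₀ = ω₀/(2π) = 4012 Hz.
Step 3 — Parallel Q: Q = R/(ω₀L) = 1000/(2.521e+04·0.0213) = 1.863.
Step 4 — Bandwidth: Δω = ω₀/Q = 1.353e+04 rad/s; BW = Δω/(2π) = 2154 Hz.

(a) f₀ = 4012 Hz  (b) Q = 1.863  (c) BW = 2154 Hz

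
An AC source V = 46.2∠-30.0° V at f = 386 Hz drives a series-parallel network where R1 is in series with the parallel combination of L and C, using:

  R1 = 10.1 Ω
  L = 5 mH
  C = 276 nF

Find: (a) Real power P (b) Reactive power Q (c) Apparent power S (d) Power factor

Step 1 — Angular frequency: ω = 2π·f = 2π·386 = 2425 rad/s.
Step 2 — Component impedances:
  R1: Z = R = 10.1 Ω
  L: Z = jωL = j·2425·0.005 = 0 + j12.13 Ω
  C: Z = 1/(jωC) = -j/(ω·C) = 0 - j1494 Ω
Step 3 — Parallel branch: L || C = 1/(1/L + 1/C) = 0 + j12.23 Ω.
Step 4 — Series with R1: Z_total = R1 + (L || C) = 10.1 + j12.23 Ω = 15.86∠50.4° Ω.
Step 5 — Source phasor: V = 46.2∠-30.0° V = 40.01 - j23.1 V.
Step 6 — Current: I = V / Z = 0.4839 - j2.873 A = 2.913∠-80.4° A.
Step 7 — Complex power: S = V·I* = 85.72 + j103.8 VA.
Step 8 — Real power: P = Re(S) = 85.72 W.
Step 9 — Reactive power: Q = Im(S) = 103.8 VAR.
Step 10 — Apparent power: |S| = 134.6 VA.
Step 11 — Power factor: PF = P/|S| = 0.6369 (lagging).

(a) P = 85.72 W  (b) Q = 103.8 VAR  (c) S = 134.6 VA  (d) PF = 0.6369 (lagging)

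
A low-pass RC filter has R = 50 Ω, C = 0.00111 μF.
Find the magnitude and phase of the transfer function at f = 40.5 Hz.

Step 1 — Angular frequency: ω = 2π·40.5 = 254.5 rad/s.
Step 2 — Transfer function: H(jω) = 1/(1 + jωRC).
Step 3 — Denominator: 1 + jωRC = 1 + j·254.5·50·1.11e-09 = 1 + j1.412e-05.
Step 4 — H = 1 - j1.412e-05.
Step 5 — Magnitude: |H| = 1 (-0.0 dB); phase: φ = -0.0°.

|H| = 1 (-0.0 dB), φ = -0.0°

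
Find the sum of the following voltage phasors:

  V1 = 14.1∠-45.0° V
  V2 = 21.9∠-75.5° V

Step 1 — Convert each phasor to rectangular form:
  V1 = 14.1·(cos(-45.0°) + j·sin(-45.0°)) = 9.97 - j9.97 V
  V2 = 21.9·(cos(-75.5°) + j·sin(-75.5°)) = 5.483 - j21.2 V
Step 2 — Sum components: V_total = 15.45 - j31.17 V.
Step 3 — Convert to polar: |V_total| = 34.79 V, ∠V_total = -63.6°.

V_total = 34.79∠-63.6° V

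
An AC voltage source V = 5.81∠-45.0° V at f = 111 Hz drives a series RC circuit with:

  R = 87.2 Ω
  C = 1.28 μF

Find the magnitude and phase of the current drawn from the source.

Step 1 — Angular frequency: ω = 2π·f = 2π·111 = 697.4 rad/s.
Step 2 — Component impedances:
  R: Z = R = 87.2 Ω
  C: Z = 1/(jωC) = -j/(ω·C) = 0 - j1120 Ω
Step 3 — Series combination: Z_total = R + C = 87.2 - j1120 Ω = 1124∠-85.5° Ω.
Step 4 — Source phasor: V = 5.81∠-45.0° V = 4.108 - j4.108 V.
Step 5 — Ohm's law: I = V / Z_total = (4.108 - j4.108) / (87.2 - j1120) = 0.003929 + j0.003362 A.
Step 6 — Convert to polar: |I| = 0.005171 A, ∠I = 40.5°.

I = 0.005171∠40.5° A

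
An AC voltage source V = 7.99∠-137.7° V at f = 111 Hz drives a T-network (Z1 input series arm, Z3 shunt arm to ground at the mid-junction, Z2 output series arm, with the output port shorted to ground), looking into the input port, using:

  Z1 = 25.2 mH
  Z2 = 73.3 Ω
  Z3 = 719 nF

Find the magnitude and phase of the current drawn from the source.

Step 1 — Angular frequency: ω = 2π·f = 2π·111 = 697.4 rad/s.
Step 2 — Component impedances:
  Z1: Z = jωL = j·697.4·0.0252 = 0 + j17.58 Ω
  Z2: Z = R = 73.3 Ω
  Z3: Z = 1/(jωC) = -j/(ω·C) = 0 - j1994 Ω
Step 3 — With the output port shorted to ground, the output series arm Z2 runs from the junction to ground; the shunt arm Z3 also runs from the junction to ground. They appear in parallel: Z3 || Z2 = 73.2 - j2.691 Ω.
Step 4 — Series with input arm Z1: Z_in = Z1 + (Z3 || Z2) = 73.2 + j14.88 Ω = 74.7∠11.5° Ω.
Step 5 — Source phasor: V = 7.99∠-137.7° V = -5.91 - j5.377 V.
Step 6 — Ohm's law: I = V / Z_total = (-5.91 - j5.377) / (73.2 + j14.88) = -0.09187 - j0.05478 A.
Step 7 — Convert to polar: |I| = 0.107 A, ∠I = -149.2°.

I = 0.107∠-149.2° A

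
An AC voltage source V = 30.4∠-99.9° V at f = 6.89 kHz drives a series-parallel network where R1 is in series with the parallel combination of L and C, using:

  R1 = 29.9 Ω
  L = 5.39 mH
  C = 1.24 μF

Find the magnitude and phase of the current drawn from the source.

Step 1 — Angular frequency: ω = 2π·f = 2π·6890 = 4.329e+04 rad/s.
Step 2 — Component impedances:
  R1: Z = R = 29.9 Ω
  L: Z = jωL = j·4.329e+04·0.00539 = 0 + j233.3 Ω
  C: Z = 1/(jωC) = -j/(ω·C) = 0 - j18.63 Ω
Step 3 — Parallel branch: L || C = 1/(1/L + 1/C) = 0 - j20.24 Ω.
Step 4 — Series with R1: Z_total = R1 + (L || C) = 29.9 - j20.24 Ω = 36.11∠-34.1° Ω.
Step 5 — Source phasor: V = 30.4∠-99.9° V = -5.227 - j29.95 V.
Step 6 — Ohm's law: I = V / Z_total = (-5.227 - j29.95) / (29.9 - j20.24) = 0.3451 - j0.7679 A.
Step 7 — Convert to polar: |I| = 0.8419 A, ∠I = -65.8°.

I = 0.8419∠-65.8° A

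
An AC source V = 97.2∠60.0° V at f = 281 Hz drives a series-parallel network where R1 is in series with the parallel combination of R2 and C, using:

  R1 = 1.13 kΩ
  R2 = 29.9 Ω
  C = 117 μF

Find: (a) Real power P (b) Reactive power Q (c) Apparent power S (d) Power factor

Step 1 — Angular frequency: ω = 2π·f = 2π·281 = 1766 rad/s.
Step 2 — Component impedances:
  R1: Z = R = 1130 Ω
  R2: Z = R = 29.9 Ω
  C: Z = 1/(jωC) = -j/(ω·C) = 0 - j4.841 Ω
Step 3 — Parallel branch: R2 || C = 1/(1/R2 + 1/C) = 0.7637 - j4.717 Ω.
Step 4 — Series with R1: Z_total = R1 + (R2 || C) = 1131 - j4.717 Ω = 1131∠-0.2° Ω.
Step 5 — Source phasor: V = 97.2∠60.0° V = 48.6 + j84.18 V.
Step 6 — Current: I = V / Z = 0.04267 + j0.07462 A = 0.08596∠60.2° A.
Step 7 — Complex power: S = V·I* = 8.355 - j0.03486 VA.
Step 8 — Real power: P = Re(S) = 8.355 W.
Step 9 — Reactive power: Q = Im(S) = -0.03486 VAR.
Step 10 — Apparent power: |S| = 8.355 VA.
Step 11 — Power factor: PF = P/|S| = 1 (leading).

(a) P = 8.355 W  (b) Q = -0.03486 VAR  (c) S = 8.355 VA  (d) PF = 1 (leading)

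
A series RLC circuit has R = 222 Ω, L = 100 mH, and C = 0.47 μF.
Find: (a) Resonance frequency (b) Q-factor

Step 1 — Resonance condition Im(Z)=0 gives ω₀ = 1/√(LC).
Step 2 — ω₀ = 1/√(0.1·4.7e-07) = 4613 rad/s.
Step 3 — f₀ = ω₀/(2π) = 734.1 Hz.
Step 4 — Series Q: Q = ω₀L/R = 4613·0.1/222 = 2.078.

(a) f₀ = 734.1 Hz  (b) Q = 2.078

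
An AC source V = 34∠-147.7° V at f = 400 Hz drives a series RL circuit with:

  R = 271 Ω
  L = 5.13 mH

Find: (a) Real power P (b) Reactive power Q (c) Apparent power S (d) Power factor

Step 1 — Angular frequency: ω = 2π·f = 2π·400 = 2513 rad/s.
Step 2 — Component impedances:
  R: Z = R = 271 Ω
  L: Z = jωL = j·2513·0.00513 = 0 + j12.89 Ω
Step 3 — Series combination: Z_total = R + L = 271 + j12.89 Ω = 271.3∠2.7° Ω.
Step 4 — Source phasor: V = 34∠-147.7° V = -28.74 - j18.17 V.
Step 5 — Current: I = V / Z = -0.109 - j0.06186 A = 0.1253∠-150.4° A.
Step 6 — Complex power: S = V·I* = 4.256 + j0.2025 VA.
Step 7 — Real power: P = Re(S) = 4.256 W.
Step 8 — Reactive power: Q = Im(S) = 0.2025 VAR.
Step 9 — Apparent power: |S| = 4.261 VA.
Step 10 — Power factor: PF = P/|S| = 0.9989 (lagging).

(a) P = 4.256 W  (b) Q = 0.2025 VAR  (c) S = 4.261 VA  (d) PF = 0.9989 (lagging)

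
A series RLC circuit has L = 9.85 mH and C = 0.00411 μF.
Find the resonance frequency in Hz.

Step 1 — Resonance condition Im(Z)=0 gives ω₀ = 1/√(LC).
Step 2 — ω₀ = 1/√(0.00985·4.11e-09) = 1.572e+05 rad/s.
Step 3 — f₀ = ω₀/(2π) = 2.501e+04 Hz.

f₀ = 2.501e+04 Hz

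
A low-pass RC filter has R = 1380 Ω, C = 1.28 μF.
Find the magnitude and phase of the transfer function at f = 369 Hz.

Step 1 — Angular frequency: ω = 2π·369 = 2318 rad/s.
Step 2 — Transfer function: H(jω) = 1/(1 + jωRC).
Step 3 — Denominator: 1 + jωRC = 1 + j·2318·1380·1.28e-06 = 1 + j4.095.
Step 4 — H = 0.05627 - j0.2304.
Step 5 — Magnitude: |H| = 0.2372 (-12.5 dB); phase: φ = -76.3°.

|H| = 0.2372 (-12.5 dB), φ = -76.3°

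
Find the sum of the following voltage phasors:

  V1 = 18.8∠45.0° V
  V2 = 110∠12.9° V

Step 1 — Convert each phasor to rectangular form:
  V1 = 18.8·(cos(45.0°) + j·sin(45.0°)) = 13.29 + j13.29 V
  V2 = 110·(cos(12.9°) + j·sin(12.9°)) = 107.2 + j24.56 V
Step 2 — Sum components: V_total = 120.5 + j37.85 V.
Step 3 — Convert to polar: |V_total| = 126.3 V, ∠V_total = 17.4°.

V_total = 126.3∠17.4° V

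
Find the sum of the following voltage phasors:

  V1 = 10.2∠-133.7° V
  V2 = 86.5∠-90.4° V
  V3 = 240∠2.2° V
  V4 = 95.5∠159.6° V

Step 1 — Convert each phasor to rectangular form:
  V1 = 10.2·(cos(-133.7°) + j·sin(-133.7°)) = -7.047 - j7.374 V
  V2 = 86.5·(cos(-90.4°) + j·sin(-90.4°)) = -0.6039 - j86.5 V
  V3 = 240·(cos(2.2°) + j·sin(2.2°)) = 239.8 + j9.213 V
  V4 = 95.5·(cos(159.6°) + j·sin(159.6°)) = -89.51 + j33.29 V
Step 2 — Sum components: V_total = 142.7 - j51.37 V.
Step 3 — Convert to polar: |V_total| = 151.6 V, ∠V_total = -19.8°.

V_total = 151.6∠-19.8° V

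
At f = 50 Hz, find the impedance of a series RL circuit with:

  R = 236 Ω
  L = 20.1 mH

Step 1 — Angular frequency: ω = 2π·f = 2π·50 = 314.2 rad/s.
Step 2 — Component impedances:
  R: Z = R = 236 Ω
  L: Z = jωL = j·314.2·0.0201 = 0 + j6.315 Ω
Step 3 — Series combination: Z_total = R + L = 236 + j6.315 Ω = 236.1∠1.5° Ω.

Z = 236 + j6.315 Ω = 236.1∠1.5° Ω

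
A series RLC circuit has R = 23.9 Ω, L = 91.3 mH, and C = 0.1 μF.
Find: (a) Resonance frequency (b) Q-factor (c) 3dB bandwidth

Step 1 — Resonance: ω₀ = 1/√(LC) = 1/√(0.0913·1e-07) = 1.047e+04 rad/s.
Step 2 — f₀ = ω₀/(2π) = 1666 Hz.
Step 3 — Series Q: Q = ω₀L/R = 1.047e+04·0.0913/23.9 = 39.98.
Step 4 — Bandwidth: Δω = ω₀/Q = 261.8 rad/s; BW = Δω/(2π) = 41.66 Hz.

(a) f₀ = 1666 Hz  (b) Q = 39.98  (c) BW = 41.66 Hz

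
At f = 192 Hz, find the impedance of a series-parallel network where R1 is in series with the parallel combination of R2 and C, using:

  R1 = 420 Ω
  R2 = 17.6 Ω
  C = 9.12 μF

Step 1 — Angular frequency: ω = 2π·f = 2π·192 = 1206 rad/s.
Step 2 — Component impedances:
  R1: Z = R = 420 Ω
  R2: Z = R = 17.6 Ω
  C: Z = 1/(jωC) = -j/(ω·C) = 0 - j90.89 Ω
Step 3 — Parallel branch: R2 || C = 1/(1/R2 + 1/C) = 16.96 - j3.285 Ω.
Step 4 — Series with R1: Z_total = R1 + (R2 || C) = 437 - j3.285 Ω = 437∠-0.4° Ω.

Z = 437 - j3.285 Ω = 437∠-0.4° Ω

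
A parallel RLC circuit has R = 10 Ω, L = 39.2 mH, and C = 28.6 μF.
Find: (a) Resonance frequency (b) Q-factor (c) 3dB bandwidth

Step 1 — Resonance: ω₀ = 1/√(LC) = 1/√(0.0392·2.86e-05) = 944.4 rad/s.
Step 2 — f₀ = ω₀/(2π) = 150.3 Hz.
Step 3 — Parallel Q: Q = R/(ω₀L) = 10/(944.4·0.0392) = 0.2701.
Step 4 — Bandwidth: Δω = ω₀/Q = 3497 rad/s; BW = Δω/(2π) = 556.5 Hz.

(a) f₀ = 150.3 Hz  (b) Q = 0.2701  (c) BW = 556.5 Hz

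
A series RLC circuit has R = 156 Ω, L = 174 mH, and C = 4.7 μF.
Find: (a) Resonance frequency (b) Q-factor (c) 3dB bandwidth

Step 1 — Resonance: ω₀ = 1/√(LC) = 1/√(0.174·4.7e-06) = 1106 rad/s.
Step 2 — f₀ = ω₀/(2π) = 176 Hz.
Step 3 — Series Q: Q = ω₀L/R = 1106·0.174/156 = 1.233.
Step 4 — Bandwidth: Δω = ω₀/Q = 896.6 rad/s; BW = Δω/(2π) = 142.7 Hz.

(a) f₀ = 176 Hz  (b) Q = 1.233  (c) BW = 142.7 Hz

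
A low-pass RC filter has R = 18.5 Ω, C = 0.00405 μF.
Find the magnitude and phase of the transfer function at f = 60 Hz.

Step 1 — Angular frequency: ω = 2π·60 = 377 rad/s.
Step 2 — Transfer function: H(jω) = 1/(1 + jωRC).
Step 3 — Denominator: 1 + jωRC = 1 + j·377·18.5·4.05e-09 = 1 + j2.825e-05.
Step 4 — H = 1 - j2.825e-05.
Step 5 — Magnitude: |H| = 1 (-0.0 dB); phase: φ = -0.0°.

|H| = 1 (-0.0 dB), φ = -0.0°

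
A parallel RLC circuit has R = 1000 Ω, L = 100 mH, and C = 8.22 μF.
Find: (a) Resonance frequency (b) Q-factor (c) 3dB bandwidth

Step 1 — Resonance: ω₀ = 1/√(LC) = 1/√(0.1·8.22e-06) = 1103 rad/s.
Step 2 — f₀ = ω₀/(2π) = 175.5 Hz.
Step 3 — Parallel Q: Q = R/(ω₀L) = 1000/(1103·0.1) = 9.066.
Step 4 — Bandwidth: Δω = ω₀/Q = 121.7 rad/s; BW = Δω/(2π) = 19.36 Hz.

(a) f₀ = 175.5 Hz  (b) Q = 9.066  (c) BW = 19.36 Hz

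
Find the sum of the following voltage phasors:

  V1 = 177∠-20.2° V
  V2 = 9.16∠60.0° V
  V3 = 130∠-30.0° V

Step 1 — Convert each phasor to rectangular form:
  V1 = 177·(cos(-20.2°) + j·sin(-20.2°)) = 166.1 - j61.12 V
  V2 = 9.16·(cos(60.0°) + j·sin(60.0°)) = 4.58 + j7.933 V
  V3 = 130·(cos(-30.0°) + j·sin(-30.0°)) = 112.6 - j65 V
Step 2 — Sum components: V_total = 283.3 - j118.2 V.
Step 3 — Convert to polar: |V_total| = 306.9 V, ∠V_total = -22.6°.

V_total = 306.9∠-22.6° V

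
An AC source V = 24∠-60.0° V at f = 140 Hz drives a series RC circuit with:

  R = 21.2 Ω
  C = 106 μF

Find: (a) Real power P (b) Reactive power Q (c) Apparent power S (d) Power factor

Step 1 — Angular frequency: ω = 2π·f = 2π·140 = 879.6 rad/s.
Step 2 — Component impedances:
  R: Z = R = 21.2 Ω
  C: Z = 1/(jωC) = -j/(ω·C) = 0 - j10.72 Ω
Step 3 — Series combination: Z_total = R + C = 21.2 - j10.72 Ω = 23.76∠-26.8° Ω.
Step 4 — Source phasor: V = 24∠-60.0° V = 12 - j20.78 V.
Step 5 — Current: I = V / Z = 0.8456 - j0.5526 A = 1.01∠-33.2° A.
Step 6 — Complex power: S = V·I* = 21.63 - j10.94 VA.
Step 7 — Real power: P = Re(S) = 21.63 W.
Step 8 — Reactive power: Q = Im(S) = -10.94 VAR.
Step 9 — Apparent power: |S| = 24.24 VA.
Step 10 — Power factor: PF = P/|S| = 0.8923 (leading).

(a) P = 21.63 W  (b) Q = -10.94 VAR  (c) S = 24.24 VA  (d) PF = 0.8923 (leading)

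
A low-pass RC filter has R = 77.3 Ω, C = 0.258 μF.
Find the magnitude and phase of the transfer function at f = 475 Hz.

Step 1 — Angular frequency: ω = 2π·475 = 2985 rad/s.
Step 2 — Transfer function: H(jω) = 1/(1 + jωRC).
Step 3 — Denominator: 1 + jωRC = 1 + j·2985·77.3·2.58e-07 = 1 + j0.05952.
Step 4 — H = 0.9965 - j0.05931.
Step 5 — Magnitude: |H| = 0.9982 (-0.0 dB); phase: φ = -3.4°.

|H| = 0.9982 (-0.0 dB), φ = -3.4°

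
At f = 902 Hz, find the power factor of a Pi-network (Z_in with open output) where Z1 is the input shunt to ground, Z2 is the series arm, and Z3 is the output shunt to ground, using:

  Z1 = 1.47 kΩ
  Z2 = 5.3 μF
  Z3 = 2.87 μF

Step 1 — Angular frequency: ω = 2π·f = 2π·902 = 5667 rad/s.
Step 2 — Component impedances:
  Z1: Z = R = 1470 Ω
  Z2: Z = 1/(jωC) = -j/(ω·C) = 0 - j33.29 Ω
  Z3: Z = 1/(jωC) = -j/(ω·C) = 0 - j61.48 Ω
Step 3 — With open output, the series arm Z2 and the output shunt Z3 appear in series to ground: Z2 + Z3 = 0 - j94.77 Ω.
Step 4 — Parallel with input shunt Z1: Z_in = Z1 || (Z2 + Z3) = 6.085 - j94.38 Ω = 94.58∠-86.3° Ω.
Step 5 — Power factor: PF = cos(φ) = Re(Z)/|Z| = 6.085/94.58 = 0.06434.
Step 6 — Type: Im(Z) = -94.38 ⇒ leading (phase φ = -86.3°).

PF = 0.06434 (leading, φ = -86.3°)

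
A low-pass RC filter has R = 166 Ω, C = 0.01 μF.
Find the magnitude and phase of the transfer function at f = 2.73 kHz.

Step 1 — Angular frequency: ω = 2π·2730 = 1.715e+04 rad/s.
Step 2 — Transfer function: H(jω) = 1/(1 + jωRC).
Step 3 — Denominator: 1 + jωRC = 1 + j·1.715e+04·166·1e-08 = 1 + j0.02847.
Step 4 — H = 0.9992 - j0.02845.
Step 5 — Magnitude: |H| = 0.9996 (-0.0 dB); phase: φ = -1.6°.

|H| = 0.9996 (-0.0 dB), φ = -1.6°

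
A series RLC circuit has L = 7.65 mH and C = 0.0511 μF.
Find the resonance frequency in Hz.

Step 1 — Resonance condition Im(Z)=0 gives ω₀ = 1/√(LC).
Step 2 — ω₀ = 1/√(0.00765·5.11e-08) = 5.058e+04 rad/s.
Step 3 — f₀ = ω₀/(2π) = 8050 Hz.

f₀ = 8050 Hz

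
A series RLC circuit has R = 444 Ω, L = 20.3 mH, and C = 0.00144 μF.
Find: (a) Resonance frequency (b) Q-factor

Step 1 — Resonance condition Im(Z)=0 gives ω₀ = 1/√(LC).
Step 2 — ω₀ = 1/√(0.0203·1.44e-09) = 1.85e+05 rad/s.
Step 3 — f₀ = ω₀/(2π) = 2.944e+04 Hz.
Step 4 — Series Q: Q = ω₀L/R = 1.85e+05·0.0203/444 = 8.456.

(a) f₀ = 2.944e+04 Hz  (b) Q = 8.456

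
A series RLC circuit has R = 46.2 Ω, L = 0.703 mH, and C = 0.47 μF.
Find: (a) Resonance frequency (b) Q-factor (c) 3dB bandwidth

Step 1 — Resonance: ω₀ = 1/√(LC) = 1/√(0.000703·4.7e-07) = 5.501e+04 rad/s.
Step 2 — f₀ = ω₀/(2π) = 8756 Hz.
Step 3 — Series Q: Q = ω₀L/R = 5.501e+04·0.000703/46.2 = 0.8371.
Step 4 — Bandwidth: Δω = ω₀/Q = 6.572e+04 rad/s; BW = Δω/(2π) = 1.046e+04 Hz.

(a) f₀ = 8756 Hz  (b) Q = 0.8371  (c) BW = 1.046e+04 Hz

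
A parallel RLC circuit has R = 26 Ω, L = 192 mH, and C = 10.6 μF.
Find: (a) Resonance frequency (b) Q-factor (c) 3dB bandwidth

Step 1 — Resonance: ω₀ = 1/√(LC) = 1/√(0.192·1.06e-05) = 701 rad/s.
Step 2 — f₀ = ω₀/(2π) = 111.6 Hz.
Step 3 — Parallel Q: Q = R/(ω₀L) = 26/(701·0.192) = 0.1932.
Step 4 — Bandwidth: Δω = ω₀/Q = 3628 rad/s; BW = Δω/(2π) = 577.5 Hz.

(a) f₀ = 111.6 Hz  (b) Q = 0.1932  (c) BW = 577.5 Hz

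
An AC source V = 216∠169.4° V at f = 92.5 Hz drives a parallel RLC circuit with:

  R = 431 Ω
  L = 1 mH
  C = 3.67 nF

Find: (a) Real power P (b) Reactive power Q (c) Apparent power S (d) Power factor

Step 1 — Angular frequency: ω = 2π·f = 2π·92.5 = 581.2 rad/s.
Step 2 — Component impedances:
  R: Z = R = 431 Ω
  L: Z = jωL = j·581.2·0.001 = 0 + j0.5812 Ω
  C: Z = 1/(jωC) = -j/(ω·C) = 0 - j4.688e+05 Ω
Step 3 — Parallel combination: 1/Z_total = 1/R + 1/L + 1/C; Z_total = 0.0007837 + j0.5812 Ω = 0.5812∠89.9° Ω.
Step 4 — Source phasor: V = 216∠169.4° V = -212.3 + j39.73 V.
Step 5 — Current: I = V / Z = 67.87 + j365.4 A = 371.6∠79.5° A.
Step 6 — Complex power: S = V·I* = 108.3 + j8.028e+04 VA.
Step 7 — Real power: P = Re(S) = 108.3 W.
Step 8 — Reactive power: Q = Im(S) = 8.028e+04 VAR.
Step 9 — Apparent power: |S| = 8.028e+04 VA.
Step 10 — Power factor: PF = P/|S| = 0.001348 (lagging).

(a) P = 108.3 W  (b) Q = 8.028e+04 VAR  (c) S = 8.028e+04 VA  (d) PF = 0.001348 (lagging)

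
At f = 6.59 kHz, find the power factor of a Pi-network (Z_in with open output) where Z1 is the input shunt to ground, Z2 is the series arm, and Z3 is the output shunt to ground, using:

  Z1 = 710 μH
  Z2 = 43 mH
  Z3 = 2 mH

Step 1 — Angular frequency: ω = 2π·f = 2π·6590 = 4.141e+04 rad/s.
Step 2 — Component impedances:
  Z1: Z = jωL = j·4.141e+04·0.00071 = 0 + j29.4 Ω
  Z2: Z = jωL = j·4.141e+04·0.043 = 0 + j1780 Ω
  Z3: Z = jωL = j·4.141e+04·0.002 = 0 + j82.81 Ω
Step 3 — With open output, the series arm Z2 and the output shunt Z3 appear in series to ground: Z2 + Z3 = 0 + j1863 Ω.
Step 4 — Parallel with input shunt Z1: Z_in = Z1 || (Z2 + Z3) = 0 + j28.94 Ω = 28.94∠90.0° Ω.
Step 5 — Power factor: PF = cos(φ) = Re(Z)/|Z| = -0/28.94 = -0.
Step 6 — Type: Im(Z) = 28.94 ⇒ lagging (phase φ = 90.0°).

PF = -0 (lagging, φ = 90.0°)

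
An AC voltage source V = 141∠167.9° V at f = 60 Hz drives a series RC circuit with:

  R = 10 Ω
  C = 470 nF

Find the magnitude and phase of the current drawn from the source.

Step 1 — Angular frequency: ω = 2π·f = 2π·60 = 377 rad/s.
Step 2 — Component impedances:
  R: Z = R = 10 Ω
  C: Z = 1/(jωC) = -j/(ω·C) = 0 - j5644 Ω
Step 3 — Series combination: Z_total = R + C = 10 - j5644 Ω = 5644∠-89.9° Ω.
Step 4 — Source phasor: V = 141∠167.9° V = -137.9 + j29.56 V.
Step 5 — Ohm's law: I = V / Z_total = (-137.9 + j29.56) / (10 - j5644) = -0.00528 - j0.02442 A.
Step 6 — Convert to polar: |I| = 0.02498 A, ∠I = -102.2°.

I = 0.02498∠-102.2° A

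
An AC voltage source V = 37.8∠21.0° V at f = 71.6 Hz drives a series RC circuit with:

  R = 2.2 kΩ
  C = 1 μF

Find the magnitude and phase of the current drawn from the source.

Step 1 — Angular frequency: ω = 2π·f = 2π·71.6 = 449.9 rad/s.
Step 2 — Component impedances:
  R: Z = R = 2200 Ω
  C: Z = 1/(jωC) = -j/(ω·C) = 0 - j2223 Ω
Step 3 — Series combination: Z_total = R + C = 2200 - j2223 Ω = 3127∠-45.3° Ω.
Step 4 — Source phasor: V = 37.8∠21.0° V = 35.29 + j13.55 V.
Step 5 — Ohm's law: I = V / Z_total = (35.29 + j13.55) / (2200 - j2223) = 0.004859 + j0.01107 A.
Step 6 — Convert to polar: |I| = 0.01209 A, ∠I = 66.3°.

I = 0.01209∠66.3° A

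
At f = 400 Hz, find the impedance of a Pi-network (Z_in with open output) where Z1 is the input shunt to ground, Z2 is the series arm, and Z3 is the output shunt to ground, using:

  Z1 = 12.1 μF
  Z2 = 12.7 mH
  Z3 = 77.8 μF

Step 1 — Angular frequency: ω = 2π·f = 2π·400 = 2513 rad/s.
Step 2 — Component impedances:
  Z1: Z = 1/(jωC) = -j/(ω·C) = 0 - j32.88 Ω
  Z2: Z = jωL = j·2513·0.0127 = 0 + j31.92 Ω
  Z3: Z = 1/(jωC) = -j/(ω·C) = 0 - j5.114 Ω
Step 3 — With open output, the series arm Z2 and the output shunt Z3 appear in series to ground: Z2 + Z3 = 0 + j26.8 Ω.
Step 4 — Parallel with input shunt Z1: Z_in = Z1 || (Z2 + Z3) = 0 + j145 Ω = 145∠90.0° Ω.

Z = 0 + j145 Ω = 145∠90.0° Ω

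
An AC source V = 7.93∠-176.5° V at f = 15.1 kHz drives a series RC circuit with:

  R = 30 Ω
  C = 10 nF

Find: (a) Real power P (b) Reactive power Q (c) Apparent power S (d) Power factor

Step 1 — Angular frequency: ω = 2π·f = 2π·1.51e+04 = 9.488e+04 rad/s.
Step 2 — Component impedances:
  R: Z = R = 30 Ω
  C: Z = 1/(jωC) = -j/(ω·C) = 0 - j1054 Ω
Step 3 — Series combination: Z_total = R + C = 30 - j1054 Ω = 1054∠-88.4° Ω.
Step 4 — Source phasor: V = 7.93∠-176.5° V = -7.915 - j0.4841 V.
Step 5 — Current: I = V / Z = 0.0002454 - j0.007517 A = 0.007521∠-88.1° A.
Step 6 — Complex power: S = V·I* = 0.001697 - j0.05961 VA.
Step 7 — Real power: P = Re(S) = 0.001697 W.
Step 8 — Reactive power: Q = Im(S) = -0.05961 VAR.
Step 9 — Apparent power: |S| = 0.05964 VA.
Step 10 — Power factor: PF = P/|S| = 0.02845 (leading).

(a) P = 0.001697 W  (b) Q = -0.05961 VAR  (c) S = 0.05964 VA  (d) PF = 0.02845 (leading)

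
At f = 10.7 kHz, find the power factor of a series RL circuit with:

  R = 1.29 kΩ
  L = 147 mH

Step 1 — Angular frequency: ω = 2π·f = 2π·1.07e+04 = 6.723e+04 rad/s.
Step 2 — Component impedances:
  R: Z = R = 1290 Ω
  L: Z = jωL = j·6.723e+04·0.147 = 0 + j9883 Ω
Step 3 — Series combination: Z_total = R + L = 1290 + j9883 Ω = 9967∠82.6° Ω.
Step 4 — Power factor: PF = cos(φ) = Re(Z)/|Z| = 1290/9967 = 0.1294.
Step 5 — Type: Im(Z) = 9883 ⇒ lagging (phase φ = 82.6°).

PF = 0.1294 (lagging, φ = 82.6°)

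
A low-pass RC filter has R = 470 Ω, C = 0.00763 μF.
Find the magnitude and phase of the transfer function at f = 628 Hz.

Step 1 — Angular frequency: ω = 2π·628 = 3946 rad/s.
Step 2 — Transfer function: H(jω) = 1/(1 + jωRC).
Step 3 — Denominator: 1 + jωRC = 1 + j·3946·470·7.63e-09 = 1 + j0.01415.
Step 4 — H = 0.9998 - j0.01415.
Step 5 — Magnitude: |H| = 0.9999 (-0.0 dB); phase: φ = -0.8°.

|H| = 0.9999 (-0.0 dB), φ = -0.8°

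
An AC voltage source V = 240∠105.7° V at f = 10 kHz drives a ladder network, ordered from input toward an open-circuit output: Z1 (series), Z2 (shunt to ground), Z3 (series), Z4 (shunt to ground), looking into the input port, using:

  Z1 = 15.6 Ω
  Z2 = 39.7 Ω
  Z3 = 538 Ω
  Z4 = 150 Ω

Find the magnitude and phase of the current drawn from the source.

Step 1 — Angular frequency: ω = 2π·f = 2π·1e+04 = 6.283e+04 rad/s.
Step 2 — Component impedances:
  Z1: Z = R = 15.6 Ω
  Z2: Z = R = 39.7 Ω
  Z3: Z = R = 538 Ω
  Z4: Z = R = 150 Ω
Step 3 — Ladder network (open output): work backward from the far end, alternating series and parallel combinations. Z_in = 53.13 Ω = 53.13∠0.0° Ω.
Step 4 — Source phasor: V = 240∠105.7° V = -64.94 + j231 V.
Step 5 — Ohm's law: I = V / Z_total = (-64.94 + j231) / (53.13) = -1.222 + j4.348 A.
Step 6 — Convert to polar: |I| = 4.517 A, ∠I = 105.7°.

I = 4.517∠105.7° A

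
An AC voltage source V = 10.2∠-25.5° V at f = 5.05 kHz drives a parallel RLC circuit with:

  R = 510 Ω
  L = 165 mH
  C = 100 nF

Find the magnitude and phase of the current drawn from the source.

Step 1 — Angular frequency: ω = 2π·f = 2π·5050 = 3.173e+04 rad/s.
Step 2 — Component impedances:
  R: Z = R = 510 Ω
  L: Z = jωL = j·3.173e+04·0.165 = 0 + j5235 Ω
  C: Z = 1/(jωC) = -j/(ω·C) = 0 - j315.2 Ω
Step 3 — Parallel combination: 1/Z_total = 1/R + 1/L + 1/C; Z_total = 153.9 - j234.1 Ω = 280.2∠-56.7° Ω.
Step 4 — Source phasor: V = 10.2∠-25.5° V = 9.206 - j4.391 V.
Step 5 — Ohm's law: I = V / Z_total = (9.206 - j4.391) / (153.9 - j234.1) = 0.03115 + j0.01884 A.
Step 6 — Convert to polar: |I| = 0.0364 A, ∠I = 31.2°.

I = 0.0364∠31.2° A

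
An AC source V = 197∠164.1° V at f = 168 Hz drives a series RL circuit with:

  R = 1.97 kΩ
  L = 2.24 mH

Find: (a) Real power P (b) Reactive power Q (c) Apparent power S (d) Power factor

Step 1 — Angular frequency: ω = 2π·f = 2π·168 = 1056 rad/s.
Step 2 — Component impedances:
  R: Z = R = 1970 Ω
  L: Z = jωL = j·1056·0.00224 = 0 + j2.364 Ω
Step 3 — Series combination: Z_total = R + L = 1970 + j2.364 Ω = 1970∠0.1° Ω.
Step 4 — Source phasor: V = 197∠164.1° V = -189.5 + j53.97 V.
Step 5 — Current: I = V / Z = -0.09614 + j0.02751 A = 0.1∠164.0° A.
Step 6 — Complex power: S = V·I* = 19.7 + j0.02364 VA.
Step 7 — Real power: P = Re(S) = 19.7 W.
Step 8 — Reactive power: Q = Im(S) = 0.02364 VAR.
Step 9 — Apparent power: |S| = 19.7 VA.
Step 10 — Power factor: PF = P/|S| = 1 (lagging).

(a) P = 19.7 W  (b) Q = 0.02364 VAR  (c) S = 19.7 VA  (d) PF = 1 (lagging)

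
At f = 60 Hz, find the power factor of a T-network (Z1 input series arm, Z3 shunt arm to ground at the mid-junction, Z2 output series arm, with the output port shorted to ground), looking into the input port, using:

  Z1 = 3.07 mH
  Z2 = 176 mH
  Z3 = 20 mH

Step 1 — Angular frequency: ω = 2π·f = 2π·60 = 377 rad/s.
Step 2 — Component impedances:
  Z1: Z = jωL = j·377·0.00307 = 0 + j1.157 Ω
  Z2: Z = jωL = j·377·0.176 = 0 + j66.35 Ω
  Z3: Z = jωL = j·377·0.02 = 0 + j7.54 Ω
Step 3 — With the output port shorted to ground, the output series arm Z2 runs from the junction to ground; the shunt arm Z3 also runs from the junction to ground. They appear in parallel: Z3 || Z2 = 0 + j6.77 Ω.
Step 4 — Series with input arm Z1: Z_in = Z1 + (Z3 || Z2) = 0 + j7.928 Ω = 7.928∠90.0° Ω.
Step 5 — Power factor: PF = cos(φ) = Re(Z)/|Z| = 0/7.928 = 0.
Step 6 — Type: Im(Z) = 7.928 ⇒ lagging (phase φ = 90.0°).

PF = 0 (lagging, φ = 90.0°)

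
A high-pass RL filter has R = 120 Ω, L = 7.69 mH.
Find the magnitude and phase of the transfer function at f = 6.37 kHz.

Step 1 — Angular frequency: ω = 2π·6370 = 4.002e+04 rad/s.
Step 2 — Transfer function: H(jω) = jωL/(R + jωL).
Step 3 — Numerator jωL = j·307.8; denominator R + jωL = 120 + j307.8.
Step 4 — H = 0.868 + j0.3384.
Step 5 — Magnitude: |H| = 0.9317 (-0.6 dB); phase: φ = 21.3°.

|H| = 0.9317 (-0.6 dB), φ = 21.3°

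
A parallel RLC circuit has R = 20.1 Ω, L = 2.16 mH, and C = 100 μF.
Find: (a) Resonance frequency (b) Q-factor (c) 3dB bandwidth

Step 1 — Resonance: ω₀ = 1/√(LC) = 1/√(0.00216·0.0001) = 2152 rad/s.
Step 2 — f₀ = ω₀/(2π) = 342.4 Hz.
Step 3 — Parallel Q: Q = R/(ω₀L) = 20.1/(2152·0.00216) = 4.325.
Step 4 — Bandwidth: Δω = ω₀/Q = 497.5 rad/s; BW = Δω/(2π) = 79.18 Hz.

(a) f₀ = 342.4 Hz  (b) Q = 4.325  (c) BW = 79.18 Hz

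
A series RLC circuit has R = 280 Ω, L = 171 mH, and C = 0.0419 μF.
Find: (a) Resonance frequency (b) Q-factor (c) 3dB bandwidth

Step 1 — Resonance condition Im(Z)=0 gives ω₀ = 1/√(LC).
Step 2 — ω₀ = 1/√(0.171·4.19e-08) = 1.181e+04 rad/s.
Step 3 — f₀ = ω₀/(2π) = 1880 Hz.
Step 4 — Series Q: Q = ω₀L/R = 1.181e+04·0.171/280 = 7.215.
Step 5 — 3dB bandwidth: Δω = ω₀/Q = 1637 rad/s; BW = Δω/(2π) = 260.6 Hz.

(a) f₀ = 1880 Hz  (b) Q = 7.215  (c) BW = 260.6 Hz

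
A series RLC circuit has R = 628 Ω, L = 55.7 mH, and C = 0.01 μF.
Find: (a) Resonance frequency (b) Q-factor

Step 1 — Resonance condition Im(Z)=0 gives ω₀ = 1/√(LC).
Step 2 — ω₀ = 1/√(0.0557·1e-08) = 4.237e+04 rad/s.
Step 3 — f₀ = ω₀/(2π) = 6744 Hz.
Step 4 — Series Q: Q = ω₀L/R = 4.237e+04·0.0557/628 = 3.758.

(a) f₀ = 6744 Hz  (b) Q = 3.758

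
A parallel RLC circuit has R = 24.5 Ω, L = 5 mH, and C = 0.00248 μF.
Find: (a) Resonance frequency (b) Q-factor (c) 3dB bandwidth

Step 1 — Resonance: ω₀ = 1/√(LC) = 1/√(0.005·2.48e-09) = 2.84e+05 rad/s.
Step 2 — f₀ = ω₀/(2π) = 4.52e+04 Hz.
Step 3 — Parallel Q: Q = R/(ω₀L) = 24.5/(2.84e+05·0.005) = 0.01725.
Step 4 — Bandwidth: Δω = ω₀/Q = 1.646e+07 rad/s; BW = Δω/(2π) = 2.619e+06 Hz.

(a) f₀ = 4.52e+04 Hz  (b) Q = 0.01725  (c) BW = 2.619e+06 Hz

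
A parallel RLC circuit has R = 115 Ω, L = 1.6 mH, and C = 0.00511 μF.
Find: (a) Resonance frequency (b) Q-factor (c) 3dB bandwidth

Step 1 — Resonance: ω₀ = 1/√(LC) = 1/√(0.0016·5.11e-09) = 3.497e+05 rad/s.
Step 2 — f₀ = ω₀/(2π) = 5.566e+04 Hz.
Step 3 — Parallel Q: Q = R/(ω₀L) = 115/(3.497e+05·0.0016) = 0.2055.
Step 4 — Bandwidth: Δω = ω₀/Q = 1.702e+06 rad/s; BW = Δω/(2π) = 2.708e+05 Hz.

(a) f₀ = 5.566e+04 Hz  (b) Q = 0.2055  (c) BW = 2.708e+05 Hz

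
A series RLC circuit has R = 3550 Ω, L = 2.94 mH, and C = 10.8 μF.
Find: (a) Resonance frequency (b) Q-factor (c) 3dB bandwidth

Step 1 — Resonance condition Im(Z)=0 gives ω₀ = 1/√(LC).
Step 2 — ω₀ = 1/√(0.00294·1.08e-05) = 5612 rad/s.
Step 3 — f₀ = ω₀/(2π) = 893.2 Hz.
Step 4 — Series Q: Q = ω₀L/R = 5612·0.00294/3550 = 0.004648.
Step 5 — 3dB bandwidth: Δω = ω₀/Q = 1.207e+06 rad/s; BW = Δω/(2π) = 1.922e+05 Hz.

(a) f₀ = 893.2 Hz  (b) Q = 0.004648  (c) BW = 1.922e+05 Hz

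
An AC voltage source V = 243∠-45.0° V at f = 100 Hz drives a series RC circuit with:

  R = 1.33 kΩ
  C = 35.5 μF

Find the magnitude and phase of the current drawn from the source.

Step 1 — Angular frequency: ω = 2π·f = 2π·100 = 628.3 rad/s.
Step 2 — Component impedances:
  R: Z = R = 1330 Ω
  C: Z = 1/(jωC) = -j/(ω·C) = 0 - j44.83 Ω
Step 3 — Series combination: Z_total = R + C = 1330 - j44.83 Ω = 1331∠-1.9° Ω.
Step 4 — Source phasor: V = 243∠-45.0° V = 171.8 - j171.8 V.
Step 5 — Ohm's law: I = V / Z_total = (171.8 - j171.8) / (1330 - j44.83) = 0.1334 - j0.1247 A.
Step 6 — Convert to polar: |I| = 0.1826 A, ∠I = -43.1°.

I = 0.1826∠-43.1° A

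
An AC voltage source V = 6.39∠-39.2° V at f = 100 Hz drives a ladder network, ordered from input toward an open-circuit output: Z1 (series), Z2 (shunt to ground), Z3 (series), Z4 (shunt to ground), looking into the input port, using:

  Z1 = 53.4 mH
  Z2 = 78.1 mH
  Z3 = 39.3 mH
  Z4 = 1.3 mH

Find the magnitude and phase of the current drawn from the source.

Step 1 — Angular frequency: ω = 2π·f = 2π·100 = 628.3 rad/s.
Step 2 — Component impedances:
  Z1: Z = jωL = j·628.3·0.0534 = 0 + j33.55 Ω
  Z2: Z = jωL = j·628.3·0.0781 = 0 + j49.07 Ω
  Z3: Z = jωL = j·628.3·0.0393 = 0 + j24.69 Ω
  Z4: Z = jωL = j·628.3·0.0013 = 0 + j0.8168 Ω
Step 3 — Ladder network (open output): work backward from the far end, alternating series and parallel combinations. Z_in = 0 + j50.34 Ω = 50.34∠90.0° Ω.
Step 4 — Source phasor: V = 6.39∠-39.2° V = 4.952 - j4.039 V.
Step 5 — Ohm's law: I = V / Z_total = (4.952 - j4.039) / (0 + j50.34) = -0.08023 - j0.09838 A.
Step 6 — Convert to polar: |I| = 0.1269 A, ∠I = -129.2°.

I = 0.1269∠-129.2° A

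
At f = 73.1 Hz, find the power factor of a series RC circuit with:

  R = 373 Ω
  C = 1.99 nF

Step 1 — Angular frequency: ω = 2π·f = 2π·73.1 = 459.3 rad/s.
Step 2 — Component impedances:
  R: Z = R = 373 Ω
  C: Z = 1/(jωC) = -j/(ω·C) = 0 - j1.094e+06 Ω
Step 3 — Series combination: Z_total = R + C = 373 - j1.094e+06 Ω = 1.094e+06∠-90.0° Ω.
Step 4 — Power factor: PF = cos(φ) = Re(Z)/|Z| = 373/1.0941e+06 = 0.0003409.
Step 5 — Type: Im(Z) = -1.094e+06 ⇒ leading (phase φ = -90.0°).

PF = 0.0003409 (leading, φ = -90.0°)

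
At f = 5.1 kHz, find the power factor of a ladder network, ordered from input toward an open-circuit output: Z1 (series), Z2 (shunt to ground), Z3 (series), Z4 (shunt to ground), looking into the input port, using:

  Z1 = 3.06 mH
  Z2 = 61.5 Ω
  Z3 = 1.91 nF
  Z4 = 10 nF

Step 1 — Angular frequency: ω = 2π·f = 2π·5100 = 3.204e+04 rad/s.
Step 2 — Component impedances:
  Z1: Z = jωL = j·3.204e+04·0.00306 = 0 + j98.06 Ω
  Z2: Z = R = 61.5 Ω
  Z3: Z = 1/(jωC) = -j/(ω·C) = 0 - j1.634e+04 Ω
  Z4: Z = 1/(jωC) = -j/(ω·C) = 0 - j3121 Ω
Step 3 — Ladder network (open output): work backward from the far end, alternating series and parallel combinations. Z_in = 61.5 + j97.86 Ω = 115.6∠57.9° Ω.
Step 4 — Power factor: PF = cos(φ) = Re(Z)/|Z| = 61.499/115.58 = 0.5321.
Step 5 — Type: Im(Z) = 97.86 ⇒ lagging (phase φ = 57.9°).

PF = 0.5321 (lagging, φ = 57.9°)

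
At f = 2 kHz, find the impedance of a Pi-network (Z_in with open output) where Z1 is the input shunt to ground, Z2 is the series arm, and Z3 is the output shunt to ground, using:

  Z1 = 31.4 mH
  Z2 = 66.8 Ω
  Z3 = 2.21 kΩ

Step 1 — Angular frequency: ω = 2π·f = 2π·2000 = 1.257e+04 rad/s.
Step 2 — Component impedances:
  Z1: Z = jωL = j·1.257e+04·0.0314 = 0 + j394.6 Ω
  Z2: Z = R = 66.8 Ω
  Z3: Z = R = 2210 Ω
Step 3 — With open output, the series arm Z2 and the output shunt Z3 appear in series to ground: Z2 + Z3 = 2277 Ω.
Step 4 — Parallel with input shunt Z1: Z_in = Z1 || (Z2 + Z3) = 66.39 + j383.1 Ω = 388.8∠80.2° Ω.

Z = 66.39 + j383.1 Ω = 388.8∠80.2° Ω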